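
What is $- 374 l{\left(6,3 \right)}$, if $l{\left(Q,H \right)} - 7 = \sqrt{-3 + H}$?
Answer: $-2618$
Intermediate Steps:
$l{\left(Q,H \right)} = 7 + \sqrt{-3 + H}$
$- 374 l{\left(6,3 \right)} = - 374 \left(7 + \sqrt{-3 + 3}\right) = - 374 \left(7 + \sqrt{0}\right) = - 374 \left(7 + 0\right) = \left(-374\right) 7 = -2618$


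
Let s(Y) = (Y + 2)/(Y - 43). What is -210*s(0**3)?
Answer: 420/43 ≈ 9.7674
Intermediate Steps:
s(Y) = (2 + Y)/(-43 + Y)
-210*s(0**3) = -210*(2 + 0**3)/(-43 + 0**3) = -210*(2 + 0)/(-43 + 0) = -210*2/(-43) = -(-210)*2/43 = -210*(-2/43) = 420/43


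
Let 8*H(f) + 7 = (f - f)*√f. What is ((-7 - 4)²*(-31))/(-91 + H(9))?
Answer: 30008/735 ≈ 40.827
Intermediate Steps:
H(f) = -7/8 (H(f) = -7/8 + ((f - f)*√f)/8 = -7/8 + (0*√f)/8 = -7/8 + (⅛)*0 = -7/8 + 0 = -7/8)
((-7 - 4)²*(-31))/(-91 + H(9)) = ((-7 - 4)²*(-31))/(-91 - 7/8) = ((-11)²*(-31))/(-735/8) = (121*(-31))*(-8/735) = -3751*(-8/735) = 30008/735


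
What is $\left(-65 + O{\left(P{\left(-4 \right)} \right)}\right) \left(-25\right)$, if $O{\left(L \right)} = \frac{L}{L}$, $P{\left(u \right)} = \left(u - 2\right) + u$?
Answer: $1600$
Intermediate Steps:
$P{\left(u \right)} = -2 + 2 u$ ($P{\left(u \right)} = \left(-2 + u\right) + u = -2 + 2 u$)
$O{\left(L \right)} = 1$
$\left(-65 + O{\left(P{\left(-4 \right)} \right)}\right) \left(-25\right) = \left(-65 + 1\right) \left(-25\right) = \left(-64\right) \left(-25\right) = 1600$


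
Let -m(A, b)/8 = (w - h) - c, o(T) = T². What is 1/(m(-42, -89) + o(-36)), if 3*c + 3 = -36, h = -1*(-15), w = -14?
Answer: 1/1424 ≈ 0.00070225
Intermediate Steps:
h = 15
c = -13 (c = -1 + (⅓)*(-36) = -1 - 12 = -13)
m(A, b) = 128 (m(A, b) = -8*((-14 - 1*15) - 1*(-13)) = -8*((-14 - 15) + 13) = -8*(-29 + 13) = -8*(-16) = 128)
1/(m(-42, -89) + o(-36)) = 1/(128 + (-36)²) = 1/(128 + 1296) = 1/1424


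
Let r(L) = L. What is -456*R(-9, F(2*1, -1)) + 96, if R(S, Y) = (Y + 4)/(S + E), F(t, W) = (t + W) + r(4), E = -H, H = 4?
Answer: 5352/13 ≈ 411.69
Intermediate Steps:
E = -4 (E = -1*4 = -4)
F(t, W) = 4 + W + t (F(t, W) = (t + W) + 4 = (W + t) + 4 = 4 + W + t)
R(S, Y) = (4 + Y)/(-4 + S) (R(S, Y) = (Y + 4)/(S - 4) = (4 + Y)/(-4 + S))
-456*R(-9, F(2*1, -1)) + 96 = -456*(4 + (4 - 1 + 2*1))/(-4 - 9) + 96 = -456*(4 + (4 - 1 + 2))/(-13) + 96 = -(-456)*(4 + 5)/13 + 96 = -(-456)*9/13 + 96 = -456*(-9/13) + 96 = 4104/13 + 96 = 5352/13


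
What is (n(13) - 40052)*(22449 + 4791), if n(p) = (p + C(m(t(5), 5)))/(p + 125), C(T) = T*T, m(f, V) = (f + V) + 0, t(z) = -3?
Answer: -25093301860/23 ≈ -1.0910e+9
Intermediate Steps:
m(f, V) = V + f (m(f, V) = (V + f) + 0 = V + f)
C(T) = T**2
n(p) = (4 + p)/(125 + p) (n(p) = (p + (5 - 3)**2)/(p + 125) = (p + 2**2)/(125 + p) = (p + 4)/(125 + p) = (4 + p)/(125 + p))
(n(13) - 40052)*(22449 + 4791) = ((4 + 13)/(125 + 13) - 40052)*(22449 + 4791) = (17/138 - 40052)*27240 = -5527159/138*27240 = -25093301860/23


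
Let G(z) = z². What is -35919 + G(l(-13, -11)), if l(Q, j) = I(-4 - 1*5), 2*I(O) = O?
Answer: -143595/4 ≈ -35899.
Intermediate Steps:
I(O) = O/2
l(Q, j) = -9/2 (l(Q, j) = (-4 - 1*5)/2 = (-4 - 5)/2 = (½)*(-9) = -9/2)
-35919 + G(l(-13, -11)) = -35919 + (-9/2)² = -35919 + 81/4 = -143595/4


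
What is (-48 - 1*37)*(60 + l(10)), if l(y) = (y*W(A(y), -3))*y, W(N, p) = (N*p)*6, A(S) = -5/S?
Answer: -81600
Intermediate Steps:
W(N, p) = 6*N*p
l(y) = 90*y (l(y) = (y*(6*(-5/y)*(-3)))*y = (y*(90/y))*y = 90*y)
(-48 - 1*37)*(60 + l(10)) = (-48 - 1*37)*(60 + 90*10) = (-48 - 37)*(60 + 900) = -85*960 = -81600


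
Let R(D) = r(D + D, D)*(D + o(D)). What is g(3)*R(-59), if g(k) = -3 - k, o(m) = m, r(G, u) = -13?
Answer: -9204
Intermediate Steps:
R(D) = -26*D (R(D) = -13*(D + D) = -26*D)
g(3)*R(-59) = (-3 - 1*3)*(-26*(-59)) = (-3 - 3)*1534 = -6*1534 = -9204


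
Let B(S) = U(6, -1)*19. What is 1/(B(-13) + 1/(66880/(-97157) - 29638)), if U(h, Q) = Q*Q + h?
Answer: 2879606046/382987506961 ≈ 0.0075188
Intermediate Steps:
U(h, Q) = h + Q**2 (U(h, Q) = Q**2 + h = h + Q**2)
B(S) = 133 (B(S) = (6 + (-1)**2)*19 = (6 + 1)*19 = 7*19 = 133)
1/(B(-13) + 1/(66880/(-97157) - 29638)) = 1/(133 + 1/(66880/(-97157) - 29638)) = 1/(133 + 1/(66880*(-1/97157) - 29638)) = 1/(133 + 1/(-66880/97157 - 29638)) = 1/(133 + 1/(-2879606046/97157)) = 1/(133 - 97157/2879606046) = 1/(382987506961/2879606046) = 2879606046/382987506961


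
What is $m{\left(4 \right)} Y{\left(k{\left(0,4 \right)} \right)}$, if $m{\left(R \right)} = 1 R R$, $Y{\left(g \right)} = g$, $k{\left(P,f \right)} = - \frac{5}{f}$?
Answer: $-20$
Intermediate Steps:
$m{\left(R \right)} = R^{2}$ ($m{\left(R \right)} = R R = R^{2}$)
$m{\left(4 \right)} Y{\left(k{\left(0,4 \right)} \right)} = 4^{2} \left(- \frac{5}{4}\right) = 16 \left(\left(-5\right) \frac{1}{4}\right) = 16 \left(- \frac{5}{4}\right) = -20$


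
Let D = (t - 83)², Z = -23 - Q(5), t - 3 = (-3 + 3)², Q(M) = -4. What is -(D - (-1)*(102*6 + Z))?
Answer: -6993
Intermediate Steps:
t = 3 (t = 3 + (-3 + 3)² = 3 + 0² = 3 + 0 = 3)
Z = -19 (Z = -23 - 1*(-4) = -23 + 4 = -19)
D = 6400 (D = (3 - 83)² = (-80)² = 6400)
-(D - (-1)*(102*6 + Z)) = -(6400 - (-1)*(102*6 - 19)) = -(6400 - (-1)*(612 - 19)) = -(6400 - (-1)*593) = -(6400 - 1*(-593)) = -(6400 + 593) = -1*6993 = -6993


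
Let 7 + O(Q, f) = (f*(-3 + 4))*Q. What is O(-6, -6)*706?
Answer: 20474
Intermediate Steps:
O(Q, f) = -7 + Q*f (O(Q, f) = -7 + (f*(-3 + 4))*Q = -7 + (f*1)*Q = -7 + f*Q = -7 + Q*f)
O(-6, -6)*706 = (-7 - 6*(-6))*706 = (-7 + 36)*706 = 29*706 = 20474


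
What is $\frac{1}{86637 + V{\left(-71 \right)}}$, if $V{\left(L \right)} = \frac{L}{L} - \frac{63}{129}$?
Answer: $\frac{43}{3725413} \approx 1.1542 \cdot 10^{-5}$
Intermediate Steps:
$V{\left(L \right)} = \frac{22}{43}$ ($V{\left(L \right)} = 1 - \frac{21}{43} = \frac{22}{43}$)
$\frac{1}{86637 + V{\left(-71 \right)}} = \frac{1}{86637 + \frac{22}{43}} = \frac{1}{\frac{3725413}{43}} = \frac{43}{3725413}$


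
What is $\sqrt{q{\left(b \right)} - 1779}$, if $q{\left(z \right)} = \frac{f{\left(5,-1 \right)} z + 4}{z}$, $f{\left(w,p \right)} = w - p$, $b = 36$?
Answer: $\frac{2 i \sqrt{3989}}{3} \approx 42.106 i$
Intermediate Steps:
$q{\left(z \right)} = \frac{4 + 6 z}{z}$ ($q{\left(z \right)} = \frac{\left(5 - -1\right) z + 4}{z} = \frac{\left(5 + 1\right) z + 4}{z} = \frac{6 z + 4}{z} = \frac{4 + 6 z}{z}$)
$\sqrt{q{\left(b \right)} - 1779} = \sqrt{\left(6 + \frac{4}{36}\right) - 1779} = \sqrt{\left(6 + 4 \cdot \frac{1}{36}\right) - 1779} = \sqrt{\left(6 + \frac{1}{9}\right) - 1779} = \sqrt{\frac{55}{9} - 1779} = \sqrt{- \frac{15956}{9}} = \frac{2 i \sqrt{3989}}{3}$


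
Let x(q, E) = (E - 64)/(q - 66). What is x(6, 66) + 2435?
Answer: 73049/30 ≈ 2435.0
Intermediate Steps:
x(q, E) = (-64 + E)/(-66 + q)
x(6, 66) + 2435 = (-64 + 66)/(-66 + 6) + 2435 = 2/(-60) + 2435 = -1/60*2 + 2435 = -1/30 + 2435 = 73049/30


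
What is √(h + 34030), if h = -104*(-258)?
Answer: √60862 ≈ 246.70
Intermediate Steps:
h = 26832
√(h + 34030) = √(26832 + 34030) = √60862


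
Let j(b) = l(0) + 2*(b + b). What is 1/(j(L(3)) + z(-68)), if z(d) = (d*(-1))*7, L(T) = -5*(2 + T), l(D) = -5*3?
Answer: 1/361 ≈ 0.0027701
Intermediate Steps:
l(D) = -15
L(T) = -10 - 5*T
z(d) = -7*d (z(d) = -d*7 = -7*d)
j(b) = -15 + 4*b (j(b) = -15 + 2*(b + b) = -15 + 2*(2*b) = -15 + 4*b)
1/(j(L(3)) + z(-68)) = 1/((-15 + 4*(-10 - 5*3)) - 7*(-68)) = 1/((-15 + 4*(-10 - 15)) + 476) = 1/((-15 + 4*(-25)) + 476) = 1/((-15 - 100) + 476) = 1/(-115 + 476) = 1/361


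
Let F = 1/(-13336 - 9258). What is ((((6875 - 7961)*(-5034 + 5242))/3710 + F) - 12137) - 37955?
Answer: -2102001250631/41911870 ≈ -50153.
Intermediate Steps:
F = -1/22594 (F = 1/(-22594) = -1/22594 ≈ -4.4260e-5)
((((6875 - 7961)*(-5034 + 5242))/3710 + F) - 12137) - 37955 = ((((6875 - 7961)*(-5034 + 5242))/3710 - 1/22594) - 12137) - 37955 = ((-1086*208*(1/3710) - 1/22594) - 12137) - 37955 = ((-225888*1/3710 - 1/22594) - 12137) - 37955 = ((-112944/1855 - 1/22594) - 12137) - 37955 = (-2551858591/41911870 - 12137) - 37955 = -511236224781/41911870 - 37955 = -2102001250631/41911870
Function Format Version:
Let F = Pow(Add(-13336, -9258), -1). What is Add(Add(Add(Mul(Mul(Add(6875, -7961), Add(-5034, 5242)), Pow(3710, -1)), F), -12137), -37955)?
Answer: Rational(-2102001250631, 41911870) ≈ -50153.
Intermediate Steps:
F = Rational(-1, 22594) (F = Pow(-22594, -1) = Rational(-1, 22594) ≈ -4.4260e-5)
Add(Add(Add(Mul(Mul(Add(6875, -7961), Add(-5034, 5242)), Pow(3710, -1)), F), -12137), -37955) = Add(Add(Add(Mul(Mul(Add(6875, -7961), Add(-5034, 5242)), Pow(3710, -1)), Rational(-1, 22594)), -12137), -37955) = Add(Add(Add(Mul(Mul(-1086, 208), Rational(1, 3710)), Rational(-1, 22594)), -12137), -37955) = Add(Add(Add(Mul(-225888, Rational(1, 3710)), Rational(-1, 22594)), -12137), -37955) = Add(Add(Add(Rational(-112944, 1855), Rational(-1, 22594)), -12137), -37955) = Add(Add(Rational(-2551858591, 41911870), -12137), -37955) = Add(Rational(-511236224781, 41911870), -37955) = Rational(-2102001250631, 41911870)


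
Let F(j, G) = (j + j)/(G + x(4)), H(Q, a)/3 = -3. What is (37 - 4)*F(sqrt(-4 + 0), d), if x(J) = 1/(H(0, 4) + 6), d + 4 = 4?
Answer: -396*I ≈ -396.0*I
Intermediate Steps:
d = 0 (d = -4 + 4 = 0)
H(Q, a) = -9 (H(Q, a) = 3*(-3) = -9)
x(J) = -1/3 (x(J) = 1/(-9 + 6) = 1/(-3) = -1/3)
F(j, G) = 2*j/(-1/3 + G) (F(j, G) = (j + j)/(G - 1/3) = (2*j)/(-1/3 + G) = 2*j/(-1/3 + G))
(37 - 4)*F(sqrt(-4 + 0), d) = (37 - 4)*(6*sqrt(-4 + 0)/(-1 + 3*0)) = 33*(6*sqrt(-4)/(-1 + 0)) = 33*(6*(2*I)/(-1)) = 33*(6*(2*I)*(-1)) = 33*(-12*I) = -396*I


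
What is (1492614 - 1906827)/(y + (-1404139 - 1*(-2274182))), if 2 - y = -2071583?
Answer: -414213/2941628 ≈ -0.14081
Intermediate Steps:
y = 2071585 (y = 2 - 1*(-2071583) = 2 + 2071583 = 2071585)
(1492614 - 1906827)/(y + (-1404139 - 1*(-2274182))) = (1492614 - 1906827)/(2071585 + (-1404139 - 1*(-2274182))) = -414213/(2071585 + (-1404139 + 2274182)) = -414213/(2071585 + 870043) = -414213/2941628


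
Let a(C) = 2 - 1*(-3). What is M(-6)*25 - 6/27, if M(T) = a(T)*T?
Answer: -6752/9 ≈ -750.22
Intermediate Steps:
a(C) = 5 (a(C) = 2 + 3 = 5)
M(T) = 5*T
M(-6)*25 - 6/27 = (5*(-6))*25 - 6/27 = -30*25 - 6*1/27 = -750 - 2/9 = -6752/9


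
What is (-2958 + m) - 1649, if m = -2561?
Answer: -7168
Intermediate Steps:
(-2958 + m) - 1649 = (-2958 - 2561) - 1649 = -5519 - 1649 = -7168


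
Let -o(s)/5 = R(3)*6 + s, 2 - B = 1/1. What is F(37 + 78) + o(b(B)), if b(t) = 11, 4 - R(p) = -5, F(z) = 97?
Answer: -228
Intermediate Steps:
R(p) = 9 (R(p) = 4 - 1*(-5) = 4 + 5 = 9)
B = 1 (B = 2 - 1/1 = 2 - 1*1 = 2 - 1 = 1)
o(s) = -270 - 5*s (o(s) = -5*(9*6 + s) = -5*(54 + s) = -270 - 5*s)
F(37 + 78) + o(b(B)) = 97 + (-270 - 5*11) = 97 + (-270 - 55) = 97 - 325 = -228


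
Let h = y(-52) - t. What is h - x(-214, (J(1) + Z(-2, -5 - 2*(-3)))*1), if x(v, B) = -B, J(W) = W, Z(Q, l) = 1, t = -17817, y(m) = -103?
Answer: 17716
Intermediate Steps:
h = 17714 (h = -103 - 1*(-17817) = -103 + 17817 = 17714)
h - x(-214, (J(1) + Z(-2, -5 - 2*(-3)))*1) = 17714 - (-1)*(1 + 1)*1 = 17714 - (-1)*2*1 = 17714 - (-1)*2 = 17714 - 1*(-2) = 17714 + 2 = 17716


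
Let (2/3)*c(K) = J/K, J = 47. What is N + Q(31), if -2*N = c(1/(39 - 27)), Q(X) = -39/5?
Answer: -2154/5 ≈ -430.80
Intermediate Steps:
Q(X) = -39/5 (Q(X) = -39*⅕ = -39/5)
c(K) = 141/(2*K) (c(K) = 3*(47/K)/2 = 141/(2*K))
N = -423 (N = -141/(4*(1/(39 - 27))) = -141/(4*(1/12)) = -141/(4*1/12) = -141*12/4 = -½*846 = -423)
N + Q(31) = -423 - 39/5 = -2154/5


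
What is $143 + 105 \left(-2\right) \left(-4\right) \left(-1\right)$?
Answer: $-697$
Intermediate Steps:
$143 + 105 \left(-2\right) \left(-4\right) \left(-1\right) = 143 + 105 \cdot 8 \left(-1\right) = 143 + 105 \left(-8\right) = 143 - 840 = -697$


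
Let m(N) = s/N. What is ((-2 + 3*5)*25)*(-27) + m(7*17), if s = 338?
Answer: -1043887/119 ≈ -8772.2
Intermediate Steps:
m(N) = 338/N
((-2 + 3*5)*25)*(-27) + m(7*17) = ((-2 + 3*5)*25)*(-27) + 338/((7*17)) = ((-2 + 15)*25)*(-27) + 338/119 = (13*25)*(-27) + 338*(1/119) = 325*(-27) + 338/119 = -8775 + 338/119 = -1043887/119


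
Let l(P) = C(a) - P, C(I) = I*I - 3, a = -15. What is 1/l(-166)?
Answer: 1/388 ≈ 0.0025773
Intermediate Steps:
C(I) = -3 + I² (C(I) = I² - 3 = -3 + I²)
l(P) = 222 - P (l(P) = (-3 + (-15)²) - P = (-3 + 225) - P = 222 - P)
1/l(-166) = 1/(222 - 1*(-166)) = 1/(222 + 166) = 1/388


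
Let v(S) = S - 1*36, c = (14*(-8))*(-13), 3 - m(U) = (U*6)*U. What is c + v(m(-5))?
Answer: 1273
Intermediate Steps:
m(U) = 3 - 6*U² (m(U) = 3 - U*6*U = 3 - 6*U*U = 3 - 6*U²)
c = 1456 (c = -112*(-13) = 1456)
v(S) = -36 + S (v(S) = S - 36 = -36 + S)
c + v(m(-5)) = 1456 + (-36 + (3 - 6*(-5)²)) = 1456 + (-36 + (3 - 6*25)) = 1456 + (-36 + (3 - 150)) = 1456 + (-36 - 147) = 1456 - 183 = 1273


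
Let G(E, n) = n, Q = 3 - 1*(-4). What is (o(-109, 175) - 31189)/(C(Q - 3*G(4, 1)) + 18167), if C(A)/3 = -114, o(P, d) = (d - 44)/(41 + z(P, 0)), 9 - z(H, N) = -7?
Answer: -1777642/1016025 ≈ -1.7496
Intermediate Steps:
Q = 7 (Q = 3 + 4 = 7)
z(H, N) = 16 (z(H, N) = 9 - 1*(-7) = 9 + 7 = 16)
o(P, d) = -44/57 + d/57 (o(P, d) = (d - 44)/(41 + 16) = (-44 + d)/57 = (-44 + d)*(1/57) = -44/57 + d/57)
C(A) = -342 (C(A) = 3*(-114) = -342)
(o(-109, 175) - 31189)/(C(Q - 3*G(4, 1)) + 18167) = ((-44/57 + (1/57)*175) - 31189)/(-342 + 18167) = ((-44/57 + 175/57) - 31189)/17825 = (131/57 - 31189)*(1/17825) = -1777642/57*1/17825 = -1777642/1016025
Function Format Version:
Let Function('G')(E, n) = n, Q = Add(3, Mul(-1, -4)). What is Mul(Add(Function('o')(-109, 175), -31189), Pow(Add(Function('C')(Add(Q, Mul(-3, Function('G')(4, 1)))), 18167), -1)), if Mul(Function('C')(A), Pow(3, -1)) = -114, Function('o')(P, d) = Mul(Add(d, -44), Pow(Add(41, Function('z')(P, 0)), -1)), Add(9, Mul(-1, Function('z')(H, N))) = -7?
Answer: Rational(-1777642, 1016025) ≈ -1.7496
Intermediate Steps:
Q = 7 (Q = Add(3, 4) = 7)
Function('z')(H, N) = 16 (Function('z')(H, N) = Add(9, Mul(-1, -7)) = Add(9, 7) = 16)
Function('o')(P, d) = Add(Rational(-44, 57), Mul(Rational(1, 57), d)) (Function('o')(P, d) = Mul(Add(d, -44), Pow(Add(41, 16), -1)) = Mul(Add(-44, d), Pow(57, -1)) = Mul(Add(-44, d), Rational(1, 57)) = Add(Rational(-44, 57), Mul(Rational(1, 57), d)))
Function('C')(A) = -342 (Function('C')(A) = Mul(3, -114) = -342)
Mul(Add(Function('o')(-109, 175), -31189), Pow(Add(Function('C')(Add(Q, Mul(-3, Function('G')(4, 1)))), 18167), -1)) = Mul(Add(Add(Rational(-44, 57), Mul(Rational(1, 57), 175)), -31189), Pow(Add(-342, 18167), -1)) = Mul(Add(Add(Rational(-44, 57), Rational(175, 57)), -31189), Pow(17825, -1)) = Mul(Add(Rational(131, 57), -31189), Rational(1, 17825)) = Mul(Rational(-1777642, 57), Rational(1, 17825)) = Rational(-1777642, 1016025)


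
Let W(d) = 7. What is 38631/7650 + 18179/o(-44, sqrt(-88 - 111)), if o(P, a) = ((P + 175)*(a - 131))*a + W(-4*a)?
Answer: 108885870886853/21596573701950 + 44567117*I*sqrt(199)/8469244589 ≈ 5.0418 + 0.074233*I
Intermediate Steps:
o(P, a) = 7 + a*(-131 + a)*(175 + P) (o(P, a) = ((P + 175)*(a - 131))*a + 7 = ((175 + P)*(-131 + a))*a + 7 = ((-131 + a)*(175 + P))*a + 7 = a*(-131 + a)*(175 + P) + 7 = 7 + a*(-131 + a)*(175 + P))
38631/7650 + 18179/o(-44, sqrt(-88 - 111)) = 38631/7650 + 18179/(7 - 22925*sqrt(-88 - 111) + 175*(sqrt(-88 - 111))**2 - 44*(sqrt(-88 - 111))**2 - 131*(-44)*sqrt(-88 - 111)) = 38631*(1/7650) + 18179/(7 - 22925*I*sqrt(199) + 175*(sqrt(-199))**2 - 44*(sqrt(-199))**2 - 131*(-44)*sqrt(-199)) = 12877/2550 + 18179/(7 - 22925*I*sqrt(199) + 175*(I*sqrt(199))**2 - 44*(I*sqrt(199))**2 - 131*(-44)*I*sqrt(199)) = 12877/2550 + 18179/(7 - 22925*I*sqrt(199) + 175*(-199) - 44*(-199) + 5764*I*sqrt(199)) = 12877/2550 + 18179/(7 - 22925*I*sqrt(199) - 34825 + 8756 + 5764*I*sqrt(199)) = 12877/2550 + 18179/(-26062 - 17161*I*sqrt(199))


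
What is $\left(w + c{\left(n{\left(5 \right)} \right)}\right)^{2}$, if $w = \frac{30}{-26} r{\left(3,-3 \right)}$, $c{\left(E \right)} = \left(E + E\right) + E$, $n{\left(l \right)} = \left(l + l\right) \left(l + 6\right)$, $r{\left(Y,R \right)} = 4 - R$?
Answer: $\frac{17514225}{169} \approx 1.0363 \cdot 10^{5}$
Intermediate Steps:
$n{\left(l \right)} = 2 l \left(6 + l\right)$
$c{\left(E \right)} = 3 E$ ($c{\left(E \right)} = 2 E + E = 3 E$)
$w = - \frac{105}{13}$ ($w = \frac{30}{-26} \left(4 - -3\right) = 30 \left(- \frac{1}{26}\right) \left(4 + 3\right) = \left(- \frac{15}{13}\right) 7 = - \frac{105}{13} \approx -8.0769$)
$\left(w + c{\left(n{\left(5 \right)} \right)}\right)^{2} = \left(- \frac{105}{13} + 3 \cdot 2 \cdot 5 \left(6 + 5\right)\right)^{2} = \left(- \frac{105}{13} + 3 \cdot 2 \cdot 5 \cdot 11\right)^{2} = \left(- \frac{105}{13} + 3 \cdot 110\right)^{2} = \left(- \frac{105}{13} + 330\right)^{2} = \left(\frac{4185}{13}\right)^{2} = \frac{17514225}{169}$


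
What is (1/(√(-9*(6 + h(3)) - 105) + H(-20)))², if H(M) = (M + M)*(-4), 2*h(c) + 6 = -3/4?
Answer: 16/(640 + 7*I*√42)² ≈ 3.8479e-5 - 5.4825e-6*I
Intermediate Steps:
h(c) = -27/8 (h(c) = -3 + (-3/4)/2 = -3 + (-3*¼)/2 = -3 + (½)*(-¾) = -3 - 3/8 = -27/8)
H(M) = -8*M (H(M) = (2*M)*(-4) = -8*M)
(1/(√(-9*(6 + h(3)) - 105) + H(-20)))² = (1/(√(-9*(6 - 27/8) - 105) - 8*(-20)))² = (1/(√(-9*21/8 - 105) + 160))² = (1/(√(-189/8 - 105) + 160))² = (1/(√(-1029/8) + 160))² = (1/(7*I*√42/4 + 160))² = (1/(160 + 7*I*√42/4))² = (160 + 7*I*√42/4)⁻²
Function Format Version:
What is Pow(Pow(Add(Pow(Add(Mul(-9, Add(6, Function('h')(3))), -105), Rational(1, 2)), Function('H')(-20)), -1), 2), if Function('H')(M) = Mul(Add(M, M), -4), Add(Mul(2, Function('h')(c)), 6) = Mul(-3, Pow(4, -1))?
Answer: Mul(16, Pow(Add(640, Mul(7, I, Pow(42, Rational(1, 2)))), -2)) ≈ Add(3.8479e-5, Mul(-5.4825e-6, I))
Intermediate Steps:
Function('h')(c) = Rational(-27, 8) (Function('h')(c) = Add(-3, Mul(Rational(1, 2), Mul(-3, Pow(4, -1)))) = Add(-3, Mul(Rational(1, 2), Mul(-3, Rational(1, 4)))) = Add(-3, Mul(Rational(1, 2), Rational(-3, 4))) = Add(-3, Rational(-3, 8)) = Rational(-27, 8))
Function('H')(M) = Mul(-8, M) (Function('H')(M) = Mul(Mul(2, M), -4) = Mul(-8, M))
Pow(Pow(Add(Pow(Add(Mul(-9, Add(6, Function('h')(3))), -105), Rational(1, 2)), Function('H')(-20)), -1), 2) = Pow(Pow(Add(Pow(Add(Mul(-9, Add(6, Rational(-27, 8))), -105), Rational(1, 2)), Mul(-8, -20)), -1), 2) = Pow(Pow(Add(Pow(Add(Mul(-9, Rational(21, 8)), -105), Rational(1, 2)), 160), -1), 2) = Pow(Pow(Add(Pow(Add(Rational(-189, 8), -105), Rational(1, 2)), 160), -1), 2) = Pow(Pow(Add(Pow(Rational(-1029, 8), Rational(1, 2)), 160), -1), 2) = Pow(Pow(Add(Mul(Rational(7, 4), I, Pow(42, Rational(1, 2))), 160), -1), 2) = Pow(Pow(Add(160, Mul(Rational(7, 4), I, Pow(42, Rational(1, 2)))), -1), 2) = Pow(Add(160, Mul(Rational(7, 4), I, Pow(42, Rational(1, 2)))), -2)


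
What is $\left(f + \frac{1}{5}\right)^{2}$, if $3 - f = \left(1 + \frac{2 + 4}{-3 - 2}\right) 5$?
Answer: $\frac{441}{25} \approx 17.64$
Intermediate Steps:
$f = 4$ ($f = 3 - \left(1 + \frac{2 + 4}{-3 - 2}\right) 5 = 3 - \left(1 + \frac{6}{-5}\right) 5 = 3 - \left(1 + 6 \left(- \frac{1}{5}\right)\right) 5 = 3 - \left(1 - \frac{6}{5}\right) 5 = 3 - \left(- \frac{1}{5}\right) 5 = 3 - -1 = 3 + 1 = 4$)
$\left(f + \frac{1}{5}\right)^{2} = \left(4 + \frac{1}{5}\right)^{2} = \left(\frac{21}{5}\right)^{2} = \frac{441}{25}$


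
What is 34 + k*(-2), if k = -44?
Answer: 122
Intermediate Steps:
34 + k*(-2) = 34 - 44*(-2) = 34 + 88 = 122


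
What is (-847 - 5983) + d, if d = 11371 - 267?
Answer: 4274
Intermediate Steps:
d = 11104
(-847 - 5983) + d = (-847 - 5983) + 11104 = -6830 + 11104 = 4274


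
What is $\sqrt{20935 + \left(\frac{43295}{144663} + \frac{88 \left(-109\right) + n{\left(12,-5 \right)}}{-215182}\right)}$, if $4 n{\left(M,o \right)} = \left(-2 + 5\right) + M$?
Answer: $\frac{\sqrt{81145960133645366570426574}}{62257747332} \approx 144.69$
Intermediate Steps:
$n{\left(M,o \right)} = \frac{3}{4} + \frac{M}{4}$ ($n{\left(M,o \right)} = \frac{\left(-2 + 5\right) + M}{4} = \frac{3 + M}{4} = \frac{3}{4} + \frac{M}{4}$)
$\sqrt{20935 + \left(\frac{43295}{144663} + \frac{88 \left(-109\right) + n{\left(12,-5 \right)}}{-215182}\right)} = \sqrt{20935 + \left(\frac{43295}{144663} + \frac{88 \left(-109\right) + \left(\frac{3}{4} + \frac{1}{4} \cdot 12\right)}{-215182}\right)} = \sqrt{20935 + \left(43295 \cdot \frac{1}{144663} + \left(-9592 + \left(\frac{3}{4} + 3\right)\right) \left(- \frac{1}{215182}\right)\right)} = \sqrt{20935 + \left(\frac{43295}{144663} + \left(-9592 + \frac{15}{4}\right) \left(- \frac{1}{215182}\right)\right)} = \sqrt{20935 + \left(\frac{43295}{144663} - - \frac{38353}{860728}\right)} = \sqrt{20935 + \left(\frac{43295}{144663} + \frac{38353}{860728}\right)} = \sqrt{20935 + \frac{42813478799}{124515494664}} = \sqrt{\frac{2606774694269639}{124515494664}} = \frac{\sqrt{81145960133645366570426574}}{62257747332}$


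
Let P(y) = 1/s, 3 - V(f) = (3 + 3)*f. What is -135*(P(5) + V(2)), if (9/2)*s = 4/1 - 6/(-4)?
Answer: 12150/11 ≈ 1104.5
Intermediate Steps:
s = 11/9 (s = 2*(4/1 - 6/(-4))/9 = 2*(4*1 - 6*(-¼))/9 = 2*(4 + 3/2)/9 = (2/9)*(11/2) = 11/9 ≈ 1.2222)
V(f) = 3 - 6*f (V(f) = 3 - (3 + 3)*f = 3 - 6*f)
P(y) = 9/11 (P(y) = 1/(11/9) = 9/11)
-135*(P(5) + V(2)) = -135*(9/11 + (3 - 6*2)) = -135*(9/11 + (3 - 12)) = -135*(9/11 - 9) = -135*(-90/11) = 12150/11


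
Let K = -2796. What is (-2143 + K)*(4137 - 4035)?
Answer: -503778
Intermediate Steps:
(-2143 + K)*(4137 - 4035) = (-2143 - 2796)*(4137 - 4035) = -4939*102 = -503778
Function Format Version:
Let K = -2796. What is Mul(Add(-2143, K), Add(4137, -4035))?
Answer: -503778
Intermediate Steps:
Mul(Add(-2143, K), Add(4137, -4035)) = Mul(Add(-2143, -2796), Add(4137, -4035)) = Mul(-4939, 102) = -503778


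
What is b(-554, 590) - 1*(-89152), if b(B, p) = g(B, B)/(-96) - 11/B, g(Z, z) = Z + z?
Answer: 592759357/6648 ≈ 89164.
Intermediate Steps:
b(B, p) = -11/B - B/48 (b(B, p) = (B + B)/(-96) - 11/B = (2*B)*(-1/96) - 11/B = -B/48 - 11/B = -11/B - B/48)
b(-554, 590) - 1*(-89152) = (-11/(-554) - 1/48*(-554)) - 1*(-89152) = (-11*(-1/554) + 277/24) + 89152 = (11/554 + 277/24) + 89152 = 76861/6648 + 89152 = 592759357/6648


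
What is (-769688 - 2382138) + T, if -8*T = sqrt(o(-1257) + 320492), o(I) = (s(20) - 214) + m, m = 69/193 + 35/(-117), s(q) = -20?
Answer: -3151826 - sqrt(1134028360309)/15054 ≈ -3.1519e+6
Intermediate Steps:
m = 1318/22581 (m = 69*(1/193) + 35*(-1/117) = 69/193 - 35/117 = 1318/22581 ≈ 0.058368)
o(I) = -5282636/22581 (o(I) = (-20 - 214) + 1318/22581 = -234 + 1318/22581 = -5282636/22581)
T = -sqrt(1134028360309)/15054 (T = -sqrt(-5282636/22581 + 320492)/8 = -sqrt(1134028360309)/15054 ≈ -70.739)
(-769688 - 2382138) + T = (-769688 - 2382138) - sqrt(1134028360309)/15054 = -3151826 - sqrt(1134028360309)/15054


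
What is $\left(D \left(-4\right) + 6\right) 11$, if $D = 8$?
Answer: $-286$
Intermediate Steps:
$\left(D \left(-4\right) + 6\right) 11 = \left(8 \left(-4\right) + 6\right) 11 = \left(-32 + 6\right) 11 = \left(-26\right) 11 = -286$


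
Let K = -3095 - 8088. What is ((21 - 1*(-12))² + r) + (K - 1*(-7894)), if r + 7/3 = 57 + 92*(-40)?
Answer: -17476/3 ≈ -5825.3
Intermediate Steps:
K = -11183
r = -10876/3 (r = -7/3 + (57 + 92*(-40)) = -7/3 + (57 - 3680) = -7/3 - 3623 = -10876/3 ≈ -3625.3)
((21 - 1*(-12))² + r) + (K - 1*(-7894)) = ((21 - 1*(-12))² - 10876/3) + (-11183 - 1*(-7894)) = ((21 + 12)² - 10876/3) + (-11183 + 7894) = (33² - 10876/3) - 3289 = (1089 - 10876/3) - 3289 = -7609/3 - 3289 = -17476/3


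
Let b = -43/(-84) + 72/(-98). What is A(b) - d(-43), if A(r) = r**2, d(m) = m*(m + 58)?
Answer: 223022041/345744 ≈ 645.05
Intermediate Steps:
b = -131/588 (b = -43*(-1/84) + 72*(-1/98) = 43/84 - 36/49 = -131/588 ≈ -0.22279)
d(m) = m*(58 + m)
A(b) - d(-43) = (-131/588)**2 - (-43)*(58 - 43) = 17161/345744 - (-43)*15 = 17161/345744 - 1*(-645) = 17161/345744 + 645 = 223022041/345744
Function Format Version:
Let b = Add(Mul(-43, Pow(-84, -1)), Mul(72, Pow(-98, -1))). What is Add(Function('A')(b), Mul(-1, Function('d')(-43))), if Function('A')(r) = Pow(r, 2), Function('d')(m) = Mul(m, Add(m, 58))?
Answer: Rational(223022041, 345744) ≈ 645.05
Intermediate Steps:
b = Rational(-131, 588) (b = Add(Mul(-43, Rational(-1, 84)), Mul(72, Rational(-1, 98))) = Add(Rational(43, 84), Rational(-36, 49)) = Rational(-131, 588) ≈ -0.22279)
Function('d')(m) = Mul(m, Add(58, m))
Add(Function('A')(b), Mul(-1, Function('d')(-43))) = Add(Pow(Rational(-131, 588), 2), Mul(-1, Mul(-43, Add(58, -43)))) = Add(Rational(17161, 345744), Mul(-1, Mul(-43, 15))) = Add(Rational(17161, 345744), Mul(-1, -645)) = Add(Rational(17161, 345744), 645) = Rational(223022041, 345744)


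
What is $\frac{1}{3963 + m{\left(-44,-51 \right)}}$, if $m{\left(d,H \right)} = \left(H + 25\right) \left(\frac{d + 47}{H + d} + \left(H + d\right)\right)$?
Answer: $\frac{95}{611213} \approx 0.00015543$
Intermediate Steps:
$m{\left(d,H \right)} = \left(25 + H\right) \left(H + d + \frac{47 + d}{H + d}\right)$ ($m{\left(d,H \right)} = \left(25 + H\right) \left(\frac{47 + d}{H + d} + \left(H + d\right)\right) = \left(25 + H\right) \left(H + d + \frac{47 + d}{H + d}\right)$)
$\frac{1}{3963 + m{\left(-44,-51 \right)}} = \frac{1}{3963 + \frac{1175 + 25 \left(-44\right) + 47 \left(-51\right) - -2244 + \left(-51 - 44\right) \left(\left(-51\right)^{2} + 25 \left(-51\right) + 25 \left(-44\right) - -2244\right)}{-51 - 44}} = \frac{1}{3963 + \frac{1175 - 1100 - 2397 + 2244 - 95 \left(2601 - 1275 - 1100 + 2244\right)}{-95}} = \frac{1}{3963 - \frac{1175 - 1100 - 2397 + 2244 - 234650}{95}} = \frac{1}{3963 - - \frac{234728}{95}} = \frac{1}{3963 + \frac{234728}{95}} = \frac{1}{\frac{611213}{95}} = \frac{95}{611213}$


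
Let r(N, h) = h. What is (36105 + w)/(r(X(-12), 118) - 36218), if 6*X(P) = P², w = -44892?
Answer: 8787/36100 ≈ 0.24341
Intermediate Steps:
X(P) = P²/6
(36105 + w)/(r(X(-12), 118) - 36218) = (36105 - 44892)/(118 - 36218) = -8787/(-36100) = -8787*(-1/36100) = 8787/36100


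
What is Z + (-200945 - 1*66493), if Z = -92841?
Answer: -360279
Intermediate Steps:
Z + (-200945 - 1*66493) = -92841 + (-200945 - 1*66493) = -92841 + (-200945 - 66493) = -92841 - 267438 = -360279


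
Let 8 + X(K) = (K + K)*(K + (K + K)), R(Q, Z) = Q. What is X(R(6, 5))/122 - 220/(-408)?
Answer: 13963/6222 ≈ 2.2441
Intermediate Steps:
X(K) = -8 + 6*K² (X(K) = -8 + (K + K)*(K + (K + K)) = -8 + (2*K)*(K + 2*K) = -8 + (2*K)*(3*K) = -8 + 6*K²)
X(R(6, 5))/122 - 220/(-408) = (-8 + 6*6²)/122 - 220/(-408) = (-8 + 6*36)*(1/122) - 220*(-1/408) = (-8 + 216)*(1/122) + 55/102 = 208*(1/122) + 55/102 = 104/61 + 55/102 = 13963/6222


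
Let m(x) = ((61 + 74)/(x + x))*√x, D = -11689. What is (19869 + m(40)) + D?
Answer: 8180 + 27*√10/8 ≈ 8190.7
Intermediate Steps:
m(x) = 135/(2*√x) (m(x) = (135/((2*x)))*√x = (135*(1/(2*x)))*√x = (135/(2*x))*√x = 135/(2*√x))
(19869 + m(40)) + D = (19869 + 135/(2*√40)) - 11689 = (19869 + 135*(√10/20)/2) - 11689 = (19869 + 27*√10/8) - 11689 = 8180 + 27*√10/8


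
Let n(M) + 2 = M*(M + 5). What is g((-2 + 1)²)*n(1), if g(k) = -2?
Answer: -8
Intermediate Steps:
n(M) = -2 + M*(5 + M) (n(M) = -2 + M*(M + 5) = -2 + M*(5 + M))
g((-2 + 1)²)*n(1) = -2*(-2 + 1² + 5*1) = -2*(-2 + 1 + 5) = -2*4 = -8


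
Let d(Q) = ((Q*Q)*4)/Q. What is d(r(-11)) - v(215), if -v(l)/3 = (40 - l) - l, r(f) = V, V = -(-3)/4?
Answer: -1167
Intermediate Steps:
V = ¾ (V = -(-3)/4 = -3*(-¼) = ¾ ≈ 0.75000)
r(f) = ¾
v(l) = -120 + 6*l (v(l) = -3*((40 - l) - l) = -3*(40 - 2*l) = -120 + 6*l)
d(Q) = 4*Q (d(Q) = (Q²*4)/Q = (4*Q²)/Q = 4*Q)
d(r(-11)) - v(215) = 4*(¾) - (-120 + 6*215) = 3 - (-120 + 1290) = 3 - 1*1170 = 3 - 1170 = -1167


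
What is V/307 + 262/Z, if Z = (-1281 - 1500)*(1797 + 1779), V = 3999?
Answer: 19884699355/1526535396 ≈ 13.026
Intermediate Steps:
Z = -9944856 (Z = -2781*3576 = -9944856)
V/307 + 262/Z = 3999/307 + 262/(-9944856) = 3999*(1/307) + 262*(-1/9944856) = 3999/307 - 131/4972428 = 19884699355/1526535396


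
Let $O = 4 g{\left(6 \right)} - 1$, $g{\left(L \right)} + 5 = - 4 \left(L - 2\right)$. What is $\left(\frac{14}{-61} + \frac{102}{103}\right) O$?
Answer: $- \frac{406300}{6283} \approx -64.667$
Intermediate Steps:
$g{\left(L \right)} = 3 - 4 L$ ($g{\left(L \right)} = -5 - 4 \left(L - 2\right) = -5 - 4 \left(-2 + L\right) = -5 - \left(-8 + 4 L\right) = 3 - 4 L$)
$O = -85$ ($O = 4 \left(3 - 24\right) - 1 = 4 \left(-21\right) - 1 = -84 - 1 = -85$)
$\left(\frac{14}{-61} + \frac{102}{103}\right) O = \left(\frac{14}{-61} + \frac{102}{103}\right) \left(-85\right) = \left(14 \left(- \frac{1}{61}\right) + 102 \cdot \frac{1}{103}\right) \left(-85\right) = \left(- \frac{14}{61} + \frac{102}{103}\right) \left(-85\right) = \frac{4780}{6283} \left(-85\right) = - \frac{406300}{6283}$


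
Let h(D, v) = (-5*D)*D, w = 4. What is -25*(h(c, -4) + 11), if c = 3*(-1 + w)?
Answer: 9850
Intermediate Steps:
c = 9 (c = 3*(-1 + 4) = 3*3 = 9)
h(D, v) = -5*D²
-25*(h(c, -4) + 11) = -25*(-5*9² + 11) = -25*(-5*81 + 11) = -25*(-405 + 11) = -25*(-394) = 9850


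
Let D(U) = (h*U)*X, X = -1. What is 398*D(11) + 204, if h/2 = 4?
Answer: -34820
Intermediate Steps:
h = 8 (h = 2*4 = 8)
D(U) = -8*U (D(U) = (8*U)*(-1) = -8*U)
398*D(11) + 204 = 398*(-8*11) + 204 = 398*(-88) + 204 = -35024 + 204 = -34820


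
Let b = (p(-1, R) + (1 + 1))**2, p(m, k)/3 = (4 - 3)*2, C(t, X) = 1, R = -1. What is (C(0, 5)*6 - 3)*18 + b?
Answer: 118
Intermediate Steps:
p(m, k) = 6 (p(m, k) = 3*((4 - 3)*2) = 3*(1*2) = 3*2 = 6)
b = 64 (b = (6 + (1 + 1))**2 = (6 + 2)**2 = 8**2 = 64)
(C(0, 5)*6 - 3)*18 + b = (1*6 - 3)*18 + 64 = (6 - 3)*18 + 64 = 3*18 + 64 = 54 + 64 = 118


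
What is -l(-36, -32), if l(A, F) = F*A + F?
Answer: -1120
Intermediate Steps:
l(A, F) = F + A*F (l(A, F) = A*F + F = F + A*F)
-l(-36, -32) = -(-32)*(1 - 36) = -(-32)*(-35) = -1*1120 = -1120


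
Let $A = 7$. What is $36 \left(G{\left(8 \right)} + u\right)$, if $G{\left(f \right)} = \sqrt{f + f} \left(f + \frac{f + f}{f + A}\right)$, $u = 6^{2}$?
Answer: $\frac{13008}{5} \approx 2601.6$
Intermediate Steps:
$u = 36$
$G{\left(f \right)} = \sqrt{2} \sqrt{f} \left(f + \frac{2 f}{7 + f}\right)$ ($G{\left(f \right)} = \sqrt{f + f} \left(f + \frac{f + f}{f + 7}\right) = \sqrt{2 f} \left(f + \frac{2 f}{7 + f}\right) = \sqrt{2} \sqrt{f} \left(f + \frac{2 f}{7 + f}\right)$)
$36 \left(G{\left(8 \right)} + u\right) = 36 \left(\frac{\sqrt{2} \cdot 8^{\frac{3}{2}} \left(9 + 8\right)}{7 + 8} + 36\right) = 36 \left(\sqrt{2} \cdot 16 \sqrt{2} \cdot \frac{1}{15} \cdot 17 + 36\right) = 36 \left(\frac{544}{15} + 36\right) = 36 \cdot \frac{1084}{15} = \frac{13008}{5}$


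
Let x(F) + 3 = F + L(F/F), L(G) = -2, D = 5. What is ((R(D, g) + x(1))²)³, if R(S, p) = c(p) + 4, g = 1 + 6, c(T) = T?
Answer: 117649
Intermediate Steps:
g = 7
x(F) = -5 + F (x(F) = -3 + (F - 2) = -3 + (-2 + F) = -5 + F)
R(S, p) = 4 + p (R(S, p) = p + 4 = 4 + p)
((R(D, g) + x(1))²)³ = (((4 + 7) + (-5 + 1))²)³ = ((11 - 4)²)³ = (7²)³ = 49³ = 117649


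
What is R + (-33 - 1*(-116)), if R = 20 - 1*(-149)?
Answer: 252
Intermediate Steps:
R = 169 (R = 20 + 149 = 169)
R + (-33 - 1*(-116)) = 169 + (-33 - 1*(-116)) = 169 + (-33 + 116) = 169 + 83 = 252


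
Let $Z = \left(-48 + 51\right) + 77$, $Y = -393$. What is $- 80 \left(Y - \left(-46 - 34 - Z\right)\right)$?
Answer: $18640$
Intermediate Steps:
$Z = 80$ ($Z = 3 + 77 = 80$)
$- 80 \left(Y - \left(-46 - 34 - Z\right)\right) = - 80 \left(-393 + \left(80 - \left(-46 - 34\right)\right)\right) = - 80 \left(-393 + \left(80 - -80\right)\right) = - 80 \left(-393 + \left(80 + 80\right)\right) = - 80 \left(-393 + 160\right) = \left(-80\right) \left(-233\right) = 18640$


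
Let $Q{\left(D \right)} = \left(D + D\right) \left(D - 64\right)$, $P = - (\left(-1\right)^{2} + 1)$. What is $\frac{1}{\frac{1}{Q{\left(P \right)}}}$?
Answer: $264$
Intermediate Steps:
$P = -2$ ($P = - (1 + 1) = \left(-1\right) 2 = -2$)
$Q{\left(D \right)} = 2 D \left(-64 + D\right)$
$\frac{1}{\frac{1}{Q{\left(P \right)}}} = \frac{1}{\frac{1}{2 \left(-2\right) \left(-64 - 2\right)}} = \frac{1}{\frac{1}{2 \left(-2\right) \left(-66\right)}} = \frac{1}{\frac{1}{264}} = 264$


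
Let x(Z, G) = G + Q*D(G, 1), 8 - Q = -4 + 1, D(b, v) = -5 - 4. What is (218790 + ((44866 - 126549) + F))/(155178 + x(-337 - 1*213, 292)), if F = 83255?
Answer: 220362/155371 ≈ 1.4183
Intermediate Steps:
D(b, v) = -9
Q = 11 (Q = 8 - (-4 + 1) = 8 - 1*(-3) = 8 + 3 = 11)
x(Z, G) = -99 + G (x(Z, G) = G + 11*(-9) = G - 99 = -99 + G)
(218790 + ((44866 - 126549) + F))/(155178 + x(-337 - 1*213, 292)) = (218790 + ((44866 - 126549) + 83255))/(155178 + (-99 + 292)) = (218790 + (-81683 + 83255))/(155178 + 193) = (218790 + 1572)/155371 = 220362*(1/155371) = 220362/155371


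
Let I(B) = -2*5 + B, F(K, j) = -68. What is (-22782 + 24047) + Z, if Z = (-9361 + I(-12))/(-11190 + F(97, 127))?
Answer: 14250753/11258 ≈ 1265.8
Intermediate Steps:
I(B) = -10 + B
Z = 9383/11258 (Z = (-9361 + (-10 - 12))/(-11190 - 68) = (-9361 - 22)/(-11258) = -9383*(-1/11258) = 9383/11258 ≈ 0.83345)
(-22782 + 24047) + Z = (-22782 + 24047) + 9383/11258 = 1265 + 9383/11258 = 14250753/11258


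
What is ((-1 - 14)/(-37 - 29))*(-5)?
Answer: -25/22 ≈ -1.1364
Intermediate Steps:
((-1 - 14)/(-37 - 29))*(-5) = (-15/(-66))*(-5) = -1/66*(-15)*(-5) = (5/22)*(-5) = -25/22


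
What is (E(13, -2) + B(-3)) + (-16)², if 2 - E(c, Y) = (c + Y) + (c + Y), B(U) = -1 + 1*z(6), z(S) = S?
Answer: 241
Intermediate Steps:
B(U) = 5 (B(U) = -1 + 1*6 = -1 + 6 = 5)
E(c, Y) = 2 - 2*Y - 2*c (E(c, Y) = 2 - ((c + Y) + (c + Y)) = 2 - ((Y + c) + (Y + c)) = 2 - (2*Y + 2*c) = 2 + (-2*Y - 2*c) = 2 - 2*Y - 2*c)
(E(13, -2) + B(-3)) + (-16)² = ((2 - 2*(-2) - 2*13) + 5) + (-16)² = ((2 + 4 - 26) + 5) + 256 = (-20 + 5) + 256 = -15 + 256 = 241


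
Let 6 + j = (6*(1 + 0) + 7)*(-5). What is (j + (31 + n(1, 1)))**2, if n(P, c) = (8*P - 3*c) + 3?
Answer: 1024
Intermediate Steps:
n(P, c) = 3 - 3*c + 8*P (n(P, c) = (-3*c + 8*P) + 3 = 3 - 3*c + 8*P)
j = -71 (j = -6 + (6*(1 + 0) + 7)*(-5) = -6 + (6*1 + 7)*(-5) = -6 + (6 + 7)*(-5) = -6 + 13*(-5) = -6 - 65 = -71)
(j + (31 + n(1, 1)))**2 = (-71 + (31 + (3 - 3*1 + 8*1)))**2 = (-71 + (31 + (3 - 3 + 8)))**2 = (-71 + (31 + 8))**2 = (-71 + 39)**2 = (-32)**2 = 1024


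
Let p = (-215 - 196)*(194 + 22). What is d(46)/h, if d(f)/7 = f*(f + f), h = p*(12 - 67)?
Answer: 3703/610335 ≈ 0.0060672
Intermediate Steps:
p = -88776 (p = -411*216 = -88776)
h = 4882680 (h = -88776*(12 - 67) = -88776*(-55) = 4882680)
d(f) = 14*f² (d(f) = 7*(f*(f + f)) = 7*(f*(2*f)) = 7*(2*f²) = 14*f²)
d(46)/h = (14*46²)/4882680 = (14*2116)*(1/4882680) = 29624*(1/4882680) = 3703/610335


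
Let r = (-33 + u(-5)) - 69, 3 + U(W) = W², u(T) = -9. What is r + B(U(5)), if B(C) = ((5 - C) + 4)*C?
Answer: -397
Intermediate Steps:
U(W) = -3 + W²
r = -111 (r = (-33 - 9) - 69 = -42 - 69 = -111)
B(C) = C*(9 - C) (B(C) = (9 - C)*C = C*(9 - C))
r + B(U(5)) = -111 + (-3 + 5²)*(9 - (-3 + 5²)) = -111 + (-3 + 25)*(9 - (-3 + 25)) = -111 + 22*(9 - 1*22) = -111 + 22*(9 - 22) = -111 + 22*(-13) = -111 - 286 = -397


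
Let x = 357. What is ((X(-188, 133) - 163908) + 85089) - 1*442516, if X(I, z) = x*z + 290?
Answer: -473564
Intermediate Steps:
X(I, z) = 290 + 357*z (X(I, z) = 357*z + 290 = 290 + 357*z)
((X(-188, 133) - 163908) + 85089) - 1*442516 = (((290 + 357*133) - 163908) + 85089) - 1*442516 = (((290 + 47481) - 163908) + 85089) - 442516 = ((47771 - 163908) + 85089) - 442516 = (-116137 + 85089) - 442516 = -31048 - 442516 = -473564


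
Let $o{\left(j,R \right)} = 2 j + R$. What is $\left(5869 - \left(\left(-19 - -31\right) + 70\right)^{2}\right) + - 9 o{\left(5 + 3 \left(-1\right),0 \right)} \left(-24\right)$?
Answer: $9$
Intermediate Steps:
$o{\left(j,R \right)} = R + 2 j$
$\left(5869 - \left(\left(-19 - -31\right) + 70\right)^{2}\right) + - 9 o{\left(5 + 3 \left(-1\right),0 \right)} \left(-24\right) = \left(5869 - \left(\left(-19 - -31\right) + 70\right)^{2}\right) + - 9 \left(0 + 2 \left(5 + 3 \left(-1\right)\right)\right) \left(-24\right) = \left(5869 - \left(\left(-19 + 31\right) + 70\right)^{2}\right) + - 9 \left(0 + 2 \left(5 - 3\right)\right) \left(-24\right) = \left(5869 - \left(12 + 70\right)^{2}\right) + - 9 \left(0 + 2 \cdot 2\right) \left(-24\right) = \left(5869 - 82^{2}\right) + - 9 \left(0 + 4\right) \left(-24\right) = \left(5869 - 6724\right) + \left(-9\right) 4 \left(-24\right) = \left(5869 - 6724\right) - -864 = -855 + 864 = 9$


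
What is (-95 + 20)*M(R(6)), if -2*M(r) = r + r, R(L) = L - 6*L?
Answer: -2250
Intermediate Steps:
R(L) = -5*L (R(L) = L - 6*L = -5*L)
M(r) = -r (M(r) = -(r + r)/2 = -r)
(-95 + 20)*M(R(6)) = (-95 + 20)*(-(-5)*6) = -(-75)*(-30) = -75*30 = -2250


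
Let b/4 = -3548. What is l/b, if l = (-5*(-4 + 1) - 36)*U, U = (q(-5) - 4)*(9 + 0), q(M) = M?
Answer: -1701/14192 ≈ -0.11986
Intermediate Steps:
b = -14192 (b = 4*(-3548) = -14192)
U = -81 (U = (-5 - 4)*(9 + 0) = -9*9 = -81)
l = 1701 (l = (-5*(-4 + 1) - 36)*(-81) = (-5*(-3) - 36)*(-81) = (15 - 36)*(-81) = -21*(-81) = 1701)
l/b = 1701/(-14192) = 1701*(-1/14192) = -1701/14192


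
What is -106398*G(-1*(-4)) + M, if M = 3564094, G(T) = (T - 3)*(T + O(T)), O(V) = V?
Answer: 2712910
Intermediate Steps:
G(T) = 2*T*(-3 + T) (G(T) = (T - 3)*(T + T) = (-3 + T)*(2*T) = 2*T*(-3 + T))
-106398*G(-1*(-4)) + M = -212796*(-1*(-4))*(-3 - 1*(-4)) + 3564094 = -212796*4*(-3 + 4) + 3564094 = -212796*4 + 3564094 = -106398*8 + 3564094 = -851184 + 3564094 = 2712910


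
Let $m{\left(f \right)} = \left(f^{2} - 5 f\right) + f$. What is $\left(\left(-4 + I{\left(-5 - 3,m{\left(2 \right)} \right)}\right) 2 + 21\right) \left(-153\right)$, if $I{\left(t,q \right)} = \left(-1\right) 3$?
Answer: $-1071$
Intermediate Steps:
$m{\left(f \right)} = f^{2} - 4 f$
$I{\left(t,q \right)} = -3$
$\left(\left(-4 + I{\left(-5 - 3,m{\left(2 \right)} \right)}\right) 2 + 21\right) \left(-153\right) = \left(\left(-4 - 3\right) 2 + 21\right) \left(-153\right) = \left(\left(-7\right) 2 + 21\right) \left(-153\right) = \left(-14 + 21\right) \left(-153\right) = 7 \left(-153\right) = -1071$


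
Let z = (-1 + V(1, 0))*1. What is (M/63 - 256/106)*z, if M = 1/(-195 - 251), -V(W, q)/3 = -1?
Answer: -3596597/744597 ≈ -4.8303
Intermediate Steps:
V(W, q) = 3 (V(W, q) = -3*(-1) = 3)
M = -1/446 (M = 1/(-446) = -1/446 ≈ -0.0022422)
z = 2 (z = (-1 + 3)*1 = 2*1 = 2)
(M/63 - 256/106)*z = (-1/446/63 - 256/106)*2 = (-1/446*1/63 - 256*1/106)*2 = (-1/28098 - 128/53)*2 = -3596597/1489194*2 = -3596597/744597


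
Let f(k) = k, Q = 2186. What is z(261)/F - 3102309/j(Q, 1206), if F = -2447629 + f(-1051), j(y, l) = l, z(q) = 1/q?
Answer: -110150149030807/42820067160 ≈ -2572.4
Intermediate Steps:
F = -2448680 (F = -2447629 - 1051 = -2448680)
z(261)/F - 3102309/j(Q, 1206) = 1/(261*(-2448680)) - 3102309/1206 = (1/261)*(-1/2448680) - 3102309*1/1206 = -1/639105480 - 344701/134 = -110150149030807/42820067160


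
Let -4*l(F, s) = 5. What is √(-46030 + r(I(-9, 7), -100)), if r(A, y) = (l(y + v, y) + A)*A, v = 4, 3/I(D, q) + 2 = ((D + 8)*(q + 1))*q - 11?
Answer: I*√97399361/46 ≈ 214.55*I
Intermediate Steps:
I(D, q) = 3/(-13 + q*(1 + q)*(8 + D)) (I(D, q) = 3/(-2 + (((D + 8)*(q + 1))*q - 11)) = 3/(-2 + (((8 + D)*(1 + q))*q - 11)) = 3/(-2 + (((1 + q)*(8 + D))*q - 11)) = 3/(-2 + (q*(1 + q)*(8 + D) - 11)) = 3/(-2 + (-11 + q*(1 + q)*(8 + D))) = 3/(-13 + q*(1 + q)*(8 + D)))
l(F, s) = -5/4 (l(F, s) = -¼*5 = -5/4)
r(A, y) = A*(-5/4 + A) (r(A, y) = (-5/4 + A)*A = A*(-5/4 + A))
√(-46030 + r(I(-9, 7), -100)) = √(-46030 + (3/(-13 + 8*7 + 8*7² - 9*7 - 9*7²))*(-5 + 4*(3/(-13 + 8*7 + 8*7² - 9*7 - 9*7²)))/4) = √(-46030 + (3/(-13 + 56 + 8*49 - 63 - 9*49))*(-5 + 4*(3/(-13 + 56 + 8*49 - 63 - 9*49)))/4) = √(-46030 + (3/(-13 + 56 + 392 - 63 - 441))*(-5 + 4*(3/(-13 + 56 + 392 - 63 - 441)))/4) = √(-46030 + (3/(-69))*(-5 + 4*(3/(-69)))/4) = √(-46030 + (3*(-1/69))*(-5 + 4*(3*(-1/69)))/4) = √(-46030 + (¼)*(-1/23)*(-5 + 4*(-1/23))) = √(-46030 + (¼)*(-1/23)*(-5 - 4/23)) = √(-46030 + (¼)*(-1/23)*(-119/23)) = √(-46030 + 119/2116) = √(-97399361/2116) = I*√97399361/46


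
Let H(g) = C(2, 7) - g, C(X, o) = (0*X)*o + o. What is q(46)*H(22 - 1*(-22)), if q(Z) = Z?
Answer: -1702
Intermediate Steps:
C(X, o) = o (C(X, o) = 0*o + o = 0 + o = o)
H(g) = 7 - g
q(46)*H(22 - 1*(-22)) = 46*(7 - (22 - 1*(-22))) = 46*(7 - (22 + 22)) = 46*(7 - 1*44) = 46*(7 - 44) = 46*(-37) = -1702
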